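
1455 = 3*485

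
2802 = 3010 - 208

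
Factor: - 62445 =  - 3^1*5^1*23^1*181^1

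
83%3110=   83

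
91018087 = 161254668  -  70236581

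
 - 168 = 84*(  -  2)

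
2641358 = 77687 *34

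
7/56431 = 7/56431 = 0.00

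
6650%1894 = 968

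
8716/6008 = 1 + 677/1502 = 1.45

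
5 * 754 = 3770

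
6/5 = 6/5 = 1.20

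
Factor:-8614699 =-17^1 * 313^1 * 1619^1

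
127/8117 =127/8117 = 0.02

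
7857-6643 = 1214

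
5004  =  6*834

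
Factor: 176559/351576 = 2^(-3 )*3^( - 1) * 19^( - 1)*229^1 = 229/456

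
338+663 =1001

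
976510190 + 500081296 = 1476591486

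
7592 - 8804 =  - 1212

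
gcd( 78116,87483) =1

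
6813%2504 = 1805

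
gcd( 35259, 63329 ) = 7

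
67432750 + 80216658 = 147649408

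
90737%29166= 3239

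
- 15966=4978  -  20944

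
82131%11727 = 42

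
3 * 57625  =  172875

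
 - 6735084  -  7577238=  - 14312322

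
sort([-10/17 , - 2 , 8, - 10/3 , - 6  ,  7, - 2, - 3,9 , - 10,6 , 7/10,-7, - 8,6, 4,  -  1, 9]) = [ - 10,  -  8, - 7,  -  6,-10/3,  -  3,  -  2 ,-2,-1,-10/17, 7/10,4, 6, 6, 7, 8, 9, 9]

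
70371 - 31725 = 38646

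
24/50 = 12/25=0.48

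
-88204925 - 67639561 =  - 155844486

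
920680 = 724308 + 196372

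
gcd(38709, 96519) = 3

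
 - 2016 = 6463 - 8479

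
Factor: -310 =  - 2^1*5^1*31^1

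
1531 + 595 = 2126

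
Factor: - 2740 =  -2^2*5^1*137^1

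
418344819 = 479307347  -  60962528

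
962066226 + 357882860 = 1319949086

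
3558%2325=1233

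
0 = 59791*0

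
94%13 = 3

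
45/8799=15/2933 = 0.01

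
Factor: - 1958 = - 2^1*11^1*89^1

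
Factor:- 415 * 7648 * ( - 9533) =2^5 * 5^1*83^1*239^1*9533^1 = 30256979360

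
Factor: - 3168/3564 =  - 2^3*3^( - 2 )= - 8/9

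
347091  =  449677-102586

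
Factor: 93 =3^1*31^1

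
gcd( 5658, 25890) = 6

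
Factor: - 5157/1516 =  - 2^(-2)*3^3 * 191^1*379^ (-1) 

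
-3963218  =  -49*80882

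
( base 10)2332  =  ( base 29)2mc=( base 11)1830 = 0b100100011100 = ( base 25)3i7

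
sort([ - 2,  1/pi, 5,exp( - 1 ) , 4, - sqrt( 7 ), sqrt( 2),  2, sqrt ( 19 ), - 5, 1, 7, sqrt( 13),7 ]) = [-5,-sqrt ( 7 ),-2,1/pi, exp( - 1), 1, sqrt( 2 ),2, sqrt( 13), 4, sqrt(19),  5,7, 7]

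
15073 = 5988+9085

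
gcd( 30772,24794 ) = 98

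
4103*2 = 8206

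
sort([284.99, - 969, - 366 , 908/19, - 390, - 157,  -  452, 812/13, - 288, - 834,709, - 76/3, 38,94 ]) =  [ - 969, - 834, - 452, - 390, - 366,- 288, - 157, - 76/3,  38, 908/19,  812/13,  94,  284.99,709]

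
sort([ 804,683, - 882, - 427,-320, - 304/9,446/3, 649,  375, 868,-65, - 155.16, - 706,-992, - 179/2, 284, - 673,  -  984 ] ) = [ - 992,-984, - 882, - 706, - 673,  -  427, -320, -155.16, - 179/2, - 65, - 304/9, 446/3, 284, 375, 649, 683,804, 868]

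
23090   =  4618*5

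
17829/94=189  +  63/94 =189.67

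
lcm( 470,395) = 37130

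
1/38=1/38= 0.03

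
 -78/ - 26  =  3 + 0/1 = 3.00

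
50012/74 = 675 + 31/37 = 675.84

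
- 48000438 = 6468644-54469082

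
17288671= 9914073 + 7374598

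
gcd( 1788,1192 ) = 596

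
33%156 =33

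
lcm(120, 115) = 2760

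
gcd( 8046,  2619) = 27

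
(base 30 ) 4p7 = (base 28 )5fh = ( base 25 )6o7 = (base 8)10405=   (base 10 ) 4357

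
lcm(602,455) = 39130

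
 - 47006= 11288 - 58294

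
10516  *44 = 462704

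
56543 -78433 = -21890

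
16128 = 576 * 28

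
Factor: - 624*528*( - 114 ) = 2^9*3^3 * 11^1*13^1*19^1 = 37559808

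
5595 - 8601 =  - 3006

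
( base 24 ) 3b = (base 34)2F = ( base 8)123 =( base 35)2d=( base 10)83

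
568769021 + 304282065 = 873051086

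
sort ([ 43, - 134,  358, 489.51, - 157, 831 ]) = [ - 157 ,- 134,43, 358,489.51,  831]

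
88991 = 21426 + 67565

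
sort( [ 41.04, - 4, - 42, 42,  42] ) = [-42 , - 4, 41.04,42,42]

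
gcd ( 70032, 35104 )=16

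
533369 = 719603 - 186234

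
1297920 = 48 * 27040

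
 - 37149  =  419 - 37568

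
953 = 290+663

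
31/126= 31/126 = 0.25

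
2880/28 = 720/7 = 102.86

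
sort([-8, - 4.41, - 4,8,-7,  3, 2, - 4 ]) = [ - 8,-7, - 4.41,-4, - 4,2,  3, 8 ] 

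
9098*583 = 5304134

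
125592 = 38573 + 87019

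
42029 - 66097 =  - 24068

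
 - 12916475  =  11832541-24749016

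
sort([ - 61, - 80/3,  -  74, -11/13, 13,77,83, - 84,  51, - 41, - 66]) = [ - 84, - 74, - 66,-61, - 41, - 80/3  , - 11/13, 13,51,77,83]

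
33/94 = 33/94 = 0.35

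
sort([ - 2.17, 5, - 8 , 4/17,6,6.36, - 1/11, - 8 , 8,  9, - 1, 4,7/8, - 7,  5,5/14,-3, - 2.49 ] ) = [  -  8,-8, - 7, -3, - 2.49, - 2.17, - 1,  -  1/11  ,  4/17,  5/14,7/8,  4, 5, 5,6,6.36,8,9 ]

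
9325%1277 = 386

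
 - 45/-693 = 5/77 = 0.06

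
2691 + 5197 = 7888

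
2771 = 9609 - 6838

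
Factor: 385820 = 2^2*5^1*101^1 *191^1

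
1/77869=1/77869 = 0.00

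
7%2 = 1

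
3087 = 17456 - 14369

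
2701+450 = 3151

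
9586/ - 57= -9586/57 = - 168.18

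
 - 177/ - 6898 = 177/6898 = 0.03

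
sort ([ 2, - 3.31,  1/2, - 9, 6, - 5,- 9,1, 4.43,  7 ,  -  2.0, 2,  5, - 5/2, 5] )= [ - 9, - 9, - 5, - 3.31 , - 5/2,-2.0, 1/2,  1,  2,2,4.43,5, 5, 6, 7]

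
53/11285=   53/11285 = 0.00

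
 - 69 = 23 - 92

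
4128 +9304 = 13432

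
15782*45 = 710190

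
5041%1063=789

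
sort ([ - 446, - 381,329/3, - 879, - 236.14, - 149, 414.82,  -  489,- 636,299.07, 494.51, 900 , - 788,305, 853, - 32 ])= [-879, - 788,  -  636, - 489, - 446,-381, - 236.14, - 149, - 32, 329/3,299.07,  305,414.82, 494.51, 853,900] 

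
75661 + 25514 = 101175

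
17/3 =17/3= 5.67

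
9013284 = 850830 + 8162454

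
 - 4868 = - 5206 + 338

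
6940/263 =26 + 102/263 = 26.39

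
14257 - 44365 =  - 30108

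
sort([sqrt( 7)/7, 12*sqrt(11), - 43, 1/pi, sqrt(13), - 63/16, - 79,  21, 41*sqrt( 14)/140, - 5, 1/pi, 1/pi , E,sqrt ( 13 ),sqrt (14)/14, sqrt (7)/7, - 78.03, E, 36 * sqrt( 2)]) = [ - 79 , - 78.03, - 43, - 5, - 63/16, sqrt(14)/14,1/pi,1/pi, 1/pi, sqrt( 7)/7,  sqrt (7) /7, 41* sqrt( 14 )/140, E, E,sqrt( 13),sqrt ( 13),21,12*sqrt(11 ), 36*sqrt( 2)]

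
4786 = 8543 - 3757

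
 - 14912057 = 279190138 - 294102195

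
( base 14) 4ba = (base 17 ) 34D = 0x3b4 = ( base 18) 2gc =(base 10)948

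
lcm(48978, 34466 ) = 930582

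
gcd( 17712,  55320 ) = 24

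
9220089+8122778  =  17342867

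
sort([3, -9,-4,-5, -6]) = [-9, - 6, - 5, - 4,3]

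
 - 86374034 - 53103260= - 139477294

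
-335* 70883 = -23745805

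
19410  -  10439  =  8971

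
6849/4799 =6849/4799 =1.43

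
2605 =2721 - 116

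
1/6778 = 1/6778=0.00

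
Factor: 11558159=59^1*227^1*863^1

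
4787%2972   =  1815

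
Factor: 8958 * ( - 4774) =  - 42765492 = - 2^2*3^1*7^1*11^1 * 31^1 *1493^1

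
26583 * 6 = 159498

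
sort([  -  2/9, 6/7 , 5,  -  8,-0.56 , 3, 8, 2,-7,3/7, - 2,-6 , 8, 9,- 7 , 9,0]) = [ - 8,  -  7 , - 7, - 6, - 2, - 0.56, - 2/9, 0,  3/7,  6/7, 2,3,5, 8, 8 , 9, 9]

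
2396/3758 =1198/1879 = 0.64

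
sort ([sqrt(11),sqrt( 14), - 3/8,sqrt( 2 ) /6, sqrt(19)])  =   [ - 3/8,sqrt( 2 )/6, sqrt(11),sqrt(14),sqrt( 19 )]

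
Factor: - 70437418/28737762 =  - 35218709/14368881 = - 3^(  -  1)  *  37^1*571^1*1487^( - 1)*1667^1* 3221^ (-1)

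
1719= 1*1719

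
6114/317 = 6114/317=19.29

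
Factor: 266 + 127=3^1*131^1= 393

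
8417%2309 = 1490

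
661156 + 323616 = 984772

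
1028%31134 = 1028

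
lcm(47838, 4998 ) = 334866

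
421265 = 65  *6481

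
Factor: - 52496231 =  - 349^2*431^1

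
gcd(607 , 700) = 1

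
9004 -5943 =3061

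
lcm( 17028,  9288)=102168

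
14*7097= 99358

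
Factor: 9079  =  7^1*1297^1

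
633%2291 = 633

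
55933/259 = 55933/259 = 215.96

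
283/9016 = 283/9016 = 0.03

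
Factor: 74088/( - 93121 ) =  - 10584/13303 = - 2^3 * 3^3*7^2 *53^(-1)*251^( - 1) 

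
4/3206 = 2/1603= 0.00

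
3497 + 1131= 4628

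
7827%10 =7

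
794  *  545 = 432730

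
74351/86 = 74351/86 = 864.55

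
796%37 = 19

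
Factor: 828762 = 2^1*3^1*11^1*29^1*433^1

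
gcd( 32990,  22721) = 1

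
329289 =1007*327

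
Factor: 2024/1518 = 2^2*3^( - 1 ) = 4/3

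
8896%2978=2940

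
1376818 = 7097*194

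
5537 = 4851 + 686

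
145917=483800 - 337883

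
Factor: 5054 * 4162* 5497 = 2^2 * 7^1 * 19^2*23^1*239^1 * 2081^1 = 115628009756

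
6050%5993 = 57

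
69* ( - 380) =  - 26220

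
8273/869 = 8273/869= 9.52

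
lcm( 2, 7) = 14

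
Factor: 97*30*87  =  253170= 2^1 * 3^2*5^1* 29^1*97^1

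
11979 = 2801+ 9178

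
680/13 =680/13 = 52.31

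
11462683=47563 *241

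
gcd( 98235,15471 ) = 9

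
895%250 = 145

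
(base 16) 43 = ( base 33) 21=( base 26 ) 2f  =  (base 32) 23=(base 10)67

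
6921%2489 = 1943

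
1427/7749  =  1427/7749 = 0.18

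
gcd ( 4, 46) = 2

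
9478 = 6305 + 3173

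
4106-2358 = 1748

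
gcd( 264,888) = 24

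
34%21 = 13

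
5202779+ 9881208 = 15083987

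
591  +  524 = 1115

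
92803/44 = 2109 + 7/44 = 2109.16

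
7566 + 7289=14855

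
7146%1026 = 990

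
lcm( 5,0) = 0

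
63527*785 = 49868695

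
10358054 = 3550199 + 6807855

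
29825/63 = 473 + 26/63 = 473.41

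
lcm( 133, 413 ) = 7847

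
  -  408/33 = -136/11 = - 12.36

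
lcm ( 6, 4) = 12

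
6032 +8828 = 14860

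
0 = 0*61840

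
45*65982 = 2969190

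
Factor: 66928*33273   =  2226895344 = 2^4 * 3^2*47^1 * 89^1*3697^1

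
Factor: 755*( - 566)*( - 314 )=134181620=2^2*5^1*151^1*157^1*283^1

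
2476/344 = 7 + 17/86 = 7.20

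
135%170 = 135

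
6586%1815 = 1141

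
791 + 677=1468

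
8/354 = 4/177 =0.02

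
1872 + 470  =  2342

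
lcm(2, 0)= 0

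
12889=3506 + 9383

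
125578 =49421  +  76157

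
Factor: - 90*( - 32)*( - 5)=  - 14400 = - 2^6*3^2*5^2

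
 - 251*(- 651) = 163401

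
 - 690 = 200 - 890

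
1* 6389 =6389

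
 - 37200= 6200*(-6) 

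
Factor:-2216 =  - 2^3 * 277^1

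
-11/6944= -11/6944 = - 0.00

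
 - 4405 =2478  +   - 6883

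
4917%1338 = 903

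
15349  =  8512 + 6837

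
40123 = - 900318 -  - 940441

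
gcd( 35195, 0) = 35195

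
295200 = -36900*( - 8)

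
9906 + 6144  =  16050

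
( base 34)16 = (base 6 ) 104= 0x28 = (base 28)1c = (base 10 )40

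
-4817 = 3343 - 8160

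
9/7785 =1/865 = 0.00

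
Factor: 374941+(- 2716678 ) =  - 2341737 = - 3^3*43^1*2017^1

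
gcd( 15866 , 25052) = 2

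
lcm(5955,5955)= 5955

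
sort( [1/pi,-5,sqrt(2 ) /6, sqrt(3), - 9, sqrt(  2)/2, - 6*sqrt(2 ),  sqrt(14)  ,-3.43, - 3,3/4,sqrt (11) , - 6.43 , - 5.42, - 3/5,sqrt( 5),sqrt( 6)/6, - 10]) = [ - 10,-9,-6 * sqrt(2), - 6.43, - 5.42, - 5, - 3.43, - 3,-3/5,sqrt (2)/6,1/pi,  sqrt(6)/6,sqrt( 2)/2,3/4,sqrt(3 ),sqrt( 5),sqrt(11),sqrt( 14)]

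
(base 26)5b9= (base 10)3675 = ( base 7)13500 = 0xE5B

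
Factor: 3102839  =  41^1*75679^1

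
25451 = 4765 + 20686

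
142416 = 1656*86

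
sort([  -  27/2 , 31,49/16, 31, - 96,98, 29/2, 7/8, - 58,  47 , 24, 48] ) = [ -96, - 58, - 27/2,7/8, 49/16, 29/2, 24, 31,31, 47,48, 98]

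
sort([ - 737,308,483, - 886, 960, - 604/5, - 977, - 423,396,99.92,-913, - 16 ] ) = [ - 977,-913, - 886,- 737, - 423, -604/5, - 16,99.92,308, 396,483,960 ]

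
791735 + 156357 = 948092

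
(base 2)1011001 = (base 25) 3e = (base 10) 89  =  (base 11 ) 81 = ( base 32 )2p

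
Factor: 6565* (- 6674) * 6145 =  - 2^1*5^2* 13^1*47^1*71^1*101^1 * 1229^1 = - 269242007450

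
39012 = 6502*6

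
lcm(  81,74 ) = 5994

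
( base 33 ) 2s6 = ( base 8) 6044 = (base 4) 300210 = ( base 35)2IS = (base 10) 3108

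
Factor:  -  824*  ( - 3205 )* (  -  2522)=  - 2^4*5^1*13^1 * 97^1 * 103^1 * 641^1 = - 6660400240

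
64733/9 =7192 + 5/9 = 7192.56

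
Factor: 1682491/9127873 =523^1*3217^1*9127873^( - 1 ) 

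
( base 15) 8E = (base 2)10000110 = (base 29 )4I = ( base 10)134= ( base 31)4A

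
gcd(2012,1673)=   1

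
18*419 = 7542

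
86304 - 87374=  - 1070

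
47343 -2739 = 44604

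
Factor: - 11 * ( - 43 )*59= 11^1 * 43^1 * 59^1 = 27907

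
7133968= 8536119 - 1402151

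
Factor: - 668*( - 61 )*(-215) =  - 8760820 = - 2^2 * 5^1*43^1*61^1 * 167^1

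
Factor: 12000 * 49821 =2^5*3^2*5^3*16607^1 =597852000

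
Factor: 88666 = 2^1*43^1 * 1031^1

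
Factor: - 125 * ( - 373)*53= 5^3 * 53^1 * 373^1= 2471125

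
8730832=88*99214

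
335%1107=335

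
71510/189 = 71510/189=378.36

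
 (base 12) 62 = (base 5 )244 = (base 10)74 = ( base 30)2E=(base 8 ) 112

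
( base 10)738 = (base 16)2e2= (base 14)3aa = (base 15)343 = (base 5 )10423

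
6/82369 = 6/82369 = 0.00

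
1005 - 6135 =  - 5130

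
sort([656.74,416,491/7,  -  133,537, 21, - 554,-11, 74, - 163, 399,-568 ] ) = [-568,- 554 ,-163,-133, - 11,21,491/7, 74,399,416 , 537 , 656.74] 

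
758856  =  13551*56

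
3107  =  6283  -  3176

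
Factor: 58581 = 3^2 * 23^1*283^1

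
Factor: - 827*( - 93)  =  76911 = 3^1 * 31^1*827^1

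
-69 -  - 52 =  - 17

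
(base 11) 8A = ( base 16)62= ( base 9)118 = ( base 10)98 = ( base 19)53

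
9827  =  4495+5332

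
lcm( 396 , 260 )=25740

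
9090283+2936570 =12026853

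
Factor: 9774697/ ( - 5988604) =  - 2^( - 2)*37^1*67^1 * 3943^1*1497151^( - 1)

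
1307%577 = 153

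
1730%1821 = 1730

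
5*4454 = 22270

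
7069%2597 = 1875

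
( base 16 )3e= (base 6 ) 142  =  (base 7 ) 116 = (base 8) 76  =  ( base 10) 62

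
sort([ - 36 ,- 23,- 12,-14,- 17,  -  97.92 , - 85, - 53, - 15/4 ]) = [-97.92, - 85,  -  53, - 36, - 23, - 17, - 14,- 12,  -  15/4 ]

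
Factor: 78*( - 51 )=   -  2^1*3^2*13^1*17^1 = -  3978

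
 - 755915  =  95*(-7957)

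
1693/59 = 28 + 41/59 = 28.69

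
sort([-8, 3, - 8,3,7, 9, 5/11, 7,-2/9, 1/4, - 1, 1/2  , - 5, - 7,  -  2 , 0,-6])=[-8, - 8,-7,-6, - 5,- 2,-1, - 2/9,  0,1/4,5/11 , 1/2 , 3, 3, 7,7,  9]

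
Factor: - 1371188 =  - 2^2*7^1 * 13^1*3767^1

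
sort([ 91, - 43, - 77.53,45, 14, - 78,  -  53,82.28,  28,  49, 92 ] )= [  -  78, - 77.53,- 53,-43,14, 28,45, 49, 82.28, 91,92 ]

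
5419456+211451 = 5630907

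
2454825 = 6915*355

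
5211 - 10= 5201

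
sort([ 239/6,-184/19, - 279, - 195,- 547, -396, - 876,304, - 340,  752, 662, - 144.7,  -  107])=[ - 876,-547, - 396, - 340, - 279, - 195, -144.7, - 107, - 184/19, 239/6,304, 662, 752] 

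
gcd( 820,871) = 1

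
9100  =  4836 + 4264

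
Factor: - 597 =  - 3^1*199^1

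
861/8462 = 861/8462=0.10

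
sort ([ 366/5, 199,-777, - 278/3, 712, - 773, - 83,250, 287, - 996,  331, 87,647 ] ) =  [ - 996, - 777, - 773, - 278/3, - 83, 366/5, 87,  199,250, 287,331,647, 712] 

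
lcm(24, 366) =1464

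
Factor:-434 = -2^1*7^1*31^1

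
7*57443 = 402101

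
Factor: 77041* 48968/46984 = 471567961/5873 = 7^( - 1 )*839^( - 1)*6121^1*77041^1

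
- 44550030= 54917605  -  99467635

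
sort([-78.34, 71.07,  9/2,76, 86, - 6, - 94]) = [  -  94 , - 78.34,-6 , 9/2, 71.07,76,86]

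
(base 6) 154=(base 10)70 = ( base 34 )22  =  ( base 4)1012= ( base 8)106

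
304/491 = 304/491= 0.62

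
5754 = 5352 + 402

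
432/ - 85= - 6  +  78/85= - 5.08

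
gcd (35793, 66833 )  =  97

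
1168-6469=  - 5301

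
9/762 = 3/254= 0.01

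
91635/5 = 18327 = 18327.00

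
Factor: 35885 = 5^1*7177^1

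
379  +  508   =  887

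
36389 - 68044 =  - 31655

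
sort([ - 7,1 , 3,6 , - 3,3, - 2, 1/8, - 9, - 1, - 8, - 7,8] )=[ - 9,- 8, - 7,-7, - 3,  -  2,-1, 1/8,1,  3,3, 6,8 ] 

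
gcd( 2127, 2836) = 709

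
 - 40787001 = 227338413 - 268125414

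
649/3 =649/3 = 216.33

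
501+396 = 897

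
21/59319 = 7/19773  =  0.00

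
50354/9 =50354/9 = 5594.89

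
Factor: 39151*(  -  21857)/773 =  - 7^2*11^1*17^1*47^1 *773^ ( -1)*1987^1 = -  855723407/773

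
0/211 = 0  =  0.00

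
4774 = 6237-1463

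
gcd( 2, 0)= 2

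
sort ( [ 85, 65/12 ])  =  [65/12,85]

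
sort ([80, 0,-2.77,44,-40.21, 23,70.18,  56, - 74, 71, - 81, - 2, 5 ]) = [ - 81, - 74, - 40.21 , - 2.77, - 2 , 0,5,23 , 44,56 , 70.18, 71, 80 ]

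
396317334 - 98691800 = 297625534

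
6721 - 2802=3919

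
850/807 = 1 + 43/807=1.05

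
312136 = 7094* 44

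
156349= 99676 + 56673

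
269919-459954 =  - 190035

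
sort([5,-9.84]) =[ -9.84, 5 ] 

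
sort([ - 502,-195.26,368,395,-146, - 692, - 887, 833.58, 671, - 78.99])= [-887 ,-692, - 502, - 195.26,-146, - 78.99, 368, 395, 671,833.58 ]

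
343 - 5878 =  - 5535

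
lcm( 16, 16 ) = 16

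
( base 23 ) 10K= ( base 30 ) i9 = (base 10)549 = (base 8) 1045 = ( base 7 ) 1413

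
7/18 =7/18 = 0.39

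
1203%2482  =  1203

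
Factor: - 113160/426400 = - 69/260=- 2^(-2) * 3^1*5^( - 1)*13^( - 1)*23^1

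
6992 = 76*92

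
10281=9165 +1116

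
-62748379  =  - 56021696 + -6726683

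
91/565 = 91/565 = 0.16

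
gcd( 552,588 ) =12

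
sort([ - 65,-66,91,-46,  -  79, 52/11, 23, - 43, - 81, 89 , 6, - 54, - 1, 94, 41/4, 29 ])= [ - 81, - 79, - 66, - 65, - 54, - 46, - 43, - 1, 52/11, 6, 41/4 , 23, 29, 89,  91,94]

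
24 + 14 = 38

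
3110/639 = 3110/639 = 4.87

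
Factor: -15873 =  - 3^1*11^1*13^1*37^1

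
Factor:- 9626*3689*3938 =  - 139839616532 = -2^2*7^1 * 11^1*17^1 * 31^1 * 179^1*4813^1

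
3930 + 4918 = 8848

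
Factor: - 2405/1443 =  - 3^( - 1 )*5^1=- 5/3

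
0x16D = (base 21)h8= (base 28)D1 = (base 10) 365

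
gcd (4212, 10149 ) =3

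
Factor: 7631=13^1 * 587^1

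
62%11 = 7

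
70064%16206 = 5240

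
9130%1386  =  814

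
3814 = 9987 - 6173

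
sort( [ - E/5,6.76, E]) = [ - E/5,  E, 6.76 ]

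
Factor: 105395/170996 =535/868 = 2^( - 2 ) * 5^1*7^( - 1) * 31^(  -  1)*107^1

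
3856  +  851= 4707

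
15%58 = 15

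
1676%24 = 20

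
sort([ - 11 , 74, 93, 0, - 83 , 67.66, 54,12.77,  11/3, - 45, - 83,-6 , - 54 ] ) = [ - 83,-83, - 54, - 45,  -  11, - 6, 0,11/3, 12.77 , 54,67.66,74,93] 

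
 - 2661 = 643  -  3304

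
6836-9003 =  - 2167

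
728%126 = 98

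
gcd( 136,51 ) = 17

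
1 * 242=242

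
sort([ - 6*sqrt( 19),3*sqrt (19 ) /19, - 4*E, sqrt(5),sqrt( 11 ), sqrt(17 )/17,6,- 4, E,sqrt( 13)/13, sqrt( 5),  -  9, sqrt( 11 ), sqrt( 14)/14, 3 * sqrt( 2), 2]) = [-6 * sqrt( 19),  -  4*E, - 9, - 4, sqrt( 17)/17, sqrt (14)/14, sqrt( 13) /13,3*sqrt(19)/19,2,sqrt(5), sqrt(5 ), E,sqrt (11),sqrt( 11 ),3*sqrt( 2),6 ] 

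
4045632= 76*53232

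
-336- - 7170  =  6834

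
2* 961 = 1922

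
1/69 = 1/69   =  0.01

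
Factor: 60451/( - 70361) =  - 61^1*71^(- 1)= - 61/71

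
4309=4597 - 288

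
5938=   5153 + 785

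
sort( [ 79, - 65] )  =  [- 65, 79]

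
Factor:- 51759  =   - 3^6*71^1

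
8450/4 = 2112 + 1/2=2112.50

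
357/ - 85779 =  - 119/28593= - 0.00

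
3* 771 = 2313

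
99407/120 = 99407/120  =  828.39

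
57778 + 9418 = 67196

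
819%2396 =819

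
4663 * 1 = 4663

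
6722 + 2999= 9721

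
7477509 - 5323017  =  2154492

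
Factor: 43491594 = 2^1*3^1 *7248599^1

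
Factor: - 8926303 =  - 1523^1*5861^1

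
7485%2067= 1284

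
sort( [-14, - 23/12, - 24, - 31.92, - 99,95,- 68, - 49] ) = [ - 99,  -  68, -49,- 31.92, - 24, - 14,  -  23/12,95 ] 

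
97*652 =63244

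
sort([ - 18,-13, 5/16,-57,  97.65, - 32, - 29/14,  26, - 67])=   [-67 , - 57,-32, - 18,-13, - 29/14 , 5/16,26, 97.65] 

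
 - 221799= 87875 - 309674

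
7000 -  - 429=7429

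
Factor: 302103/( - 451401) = - 3^2*17^( - 1 ) * 53^ ( - 1)*67^1  =  - 603/901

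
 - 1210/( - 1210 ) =1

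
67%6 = 1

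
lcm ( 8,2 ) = 8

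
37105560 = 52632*705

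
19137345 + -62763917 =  - 43626572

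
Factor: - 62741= -7^1*8963^1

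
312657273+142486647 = 455143920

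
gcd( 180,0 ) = 180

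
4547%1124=51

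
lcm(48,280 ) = 1680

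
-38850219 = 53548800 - 92399019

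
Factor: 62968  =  2^3*17^1*463^1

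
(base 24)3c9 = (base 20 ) 515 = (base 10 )2025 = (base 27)2L0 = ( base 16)7e9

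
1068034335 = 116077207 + 951957128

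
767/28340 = 59/2180 = 0.03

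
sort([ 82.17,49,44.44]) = [ 44.44,49,82.17]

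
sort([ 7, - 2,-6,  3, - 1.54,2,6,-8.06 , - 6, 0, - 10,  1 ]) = [-10 , - 8.06,- 6,-6,- 2, - 1.54,0,1,  2,3,  6,7]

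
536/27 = 19  +  23/27 = 19.85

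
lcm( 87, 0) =0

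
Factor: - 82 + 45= -37^1 = -37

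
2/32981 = 2/32981= 0.00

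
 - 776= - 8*97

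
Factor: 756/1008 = 2^( - 2)*3^1 = 3/4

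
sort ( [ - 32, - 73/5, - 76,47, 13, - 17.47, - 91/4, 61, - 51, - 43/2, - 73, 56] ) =[ - 76, - 73, - 51 ,- 32, -91/4, - 43/2, - 17.47, - 73/5,13, 47, 56,61]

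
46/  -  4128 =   -  1 + 2041/2064 =-  0.01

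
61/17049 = 61/17049  =  0.00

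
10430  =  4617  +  5813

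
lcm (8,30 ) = 120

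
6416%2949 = 518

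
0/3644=0 = 0.00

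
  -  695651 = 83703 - 779354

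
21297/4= 21297/4 = 5324.25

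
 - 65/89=-1 + 24/89 = - 0.73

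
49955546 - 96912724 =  - 46957178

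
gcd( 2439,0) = 2439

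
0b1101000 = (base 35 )2Y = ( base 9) 125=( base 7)206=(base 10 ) 104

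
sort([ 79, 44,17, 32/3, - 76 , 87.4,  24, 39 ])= [ - 76 , 32/3,17, 24,39, 44,79,87.4 ] 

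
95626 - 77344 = 18282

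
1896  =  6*316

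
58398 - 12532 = 45866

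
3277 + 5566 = 8843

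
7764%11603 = 7764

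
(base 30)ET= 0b111000001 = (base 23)jc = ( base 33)dk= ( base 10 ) 449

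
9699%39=27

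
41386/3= 13795  +  1/3 = 13795.33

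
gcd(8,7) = 1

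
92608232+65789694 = 158397926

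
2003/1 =2003 = 2003.00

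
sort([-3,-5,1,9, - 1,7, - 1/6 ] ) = [ - 5  ,-3, - 1, - 1/6  ,  1,7, 9] 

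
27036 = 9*3004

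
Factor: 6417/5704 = 2^( - 3)*3^2 = 9/8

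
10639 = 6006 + 4633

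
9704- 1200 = 8504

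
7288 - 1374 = 5914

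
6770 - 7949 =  - 1179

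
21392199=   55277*387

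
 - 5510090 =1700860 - 7210950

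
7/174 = 7/174 = 0.04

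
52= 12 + 40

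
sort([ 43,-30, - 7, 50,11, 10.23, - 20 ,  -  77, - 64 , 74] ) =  [  -  77 ,-64, -30, - 20, - 7,10.23 , 11,43, 50, 74 ] 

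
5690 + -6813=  - 1123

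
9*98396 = 885564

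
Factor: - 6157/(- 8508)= 2^ ( - 2 ) * 3^( - 1)*47^1 * 131^1* 709^( - 1 ) 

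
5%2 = 1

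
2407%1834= 573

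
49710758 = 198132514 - 148421756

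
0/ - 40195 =0/1= - 0.00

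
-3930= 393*( - 10) 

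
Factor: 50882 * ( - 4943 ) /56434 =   -  7^(-1 )*13^1*19^1*29^( - 1 )*103^1 * 139^ (-1 ) * 4943^1 = - 125754863/28217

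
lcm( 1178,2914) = 55366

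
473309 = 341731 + 131578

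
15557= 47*331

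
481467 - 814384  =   - 332917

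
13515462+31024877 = 44540339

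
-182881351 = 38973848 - 221855199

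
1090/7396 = 545/3698 = 0.15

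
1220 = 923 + 297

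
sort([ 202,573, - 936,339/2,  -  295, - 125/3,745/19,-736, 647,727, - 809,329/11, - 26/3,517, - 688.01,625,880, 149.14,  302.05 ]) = [ - 936, - 809  , - 736, - 688.01, - 295, -125/3 , - 26/3, 329/11,745/19, 149.14 , 339/2, 202,302.05,517, 573 , 625,647 , 727,880]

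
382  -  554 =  - 172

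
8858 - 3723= 5135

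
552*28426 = 15691152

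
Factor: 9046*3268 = 29562328 = 2^3* 19^1 * 43^1*4523^1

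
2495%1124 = 247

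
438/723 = 146/241 =0.61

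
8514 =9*946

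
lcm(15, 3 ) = 15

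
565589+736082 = 1301671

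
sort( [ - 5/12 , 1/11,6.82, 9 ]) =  [  -  5/12,1/11,6.82,9]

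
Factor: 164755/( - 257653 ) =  - 415/649 = - 5^1*11^( - 1)*59^( - 1 )*83^1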